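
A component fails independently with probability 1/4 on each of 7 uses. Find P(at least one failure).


P(at least one) = 1 - P(none)
P(none) = (1 - 1/4)^7 = (3/4)^7 = 2187/16384
P(at least one) = 1 - 2187/16384 = 14197/16384

14197/16384


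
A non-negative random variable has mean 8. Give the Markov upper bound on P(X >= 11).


Markov: P(X >= a) <= E[X]/a
P(X >= 11) <= 8/11

8/11


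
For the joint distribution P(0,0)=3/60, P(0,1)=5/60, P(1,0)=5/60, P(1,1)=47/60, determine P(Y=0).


P(Y=0) = P(0,0)+P(1,0) = 3/60 + 5/60 = 8/60 = 2/15

2/15


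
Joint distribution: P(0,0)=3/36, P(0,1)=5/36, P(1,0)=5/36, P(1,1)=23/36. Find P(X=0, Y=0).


Read from table: P(X=0, Y=0) = 3/36 = 1/12

1/12


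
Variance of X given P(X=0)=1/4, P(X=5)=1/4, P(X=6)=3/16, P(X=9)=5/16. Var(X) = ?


E[X] = 83/16, E[X^2] = 613/16
Var(X) = E[X^2] - (E[X])^2 = 613/16 - (83/16)^2 = 2919/256

2919/256


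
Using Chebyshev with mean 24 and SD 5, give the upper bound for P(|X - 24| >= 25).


k = 25/5 = 5
Chebyshev: P(|X-mu| >= k*sigma) <= 1/k^2 = 1/5^2 = 1/25

1/25


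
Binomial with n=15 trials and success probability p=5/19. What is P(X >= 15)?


P(X>=15) = P(X=15)
= 30517578125/15181127029874798299
= 30517578125/15181127029874798299

30517578125/15181127029874798299


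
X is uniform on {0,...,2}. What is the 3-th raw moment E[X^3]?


E[X^3] = (1/3) * sum(x^3 for x=0..2)
= 9/3 = 3

3


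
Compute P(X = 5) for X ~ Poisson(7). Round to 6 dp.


P(X=5) = e^(-7) * 7^5 / 5!
≈ 0.0009118819656 * 16807 / 120
≈ 0.127717

0.127717


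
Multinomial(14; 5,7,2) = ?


14! = 87178291200
Denominator: 5!=120 * 7!=5040 * 2!=2
Coefficient = 87178291200 / 1209600 = 72072

72072


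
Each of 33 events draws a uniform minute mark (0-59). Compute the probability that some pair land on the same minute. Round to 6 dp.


P(all different) = prod((60-i)/60 for i=0..32) = 0.000016
P(at least one match) = 1 - 0.000016 = 0.999984

0.999984


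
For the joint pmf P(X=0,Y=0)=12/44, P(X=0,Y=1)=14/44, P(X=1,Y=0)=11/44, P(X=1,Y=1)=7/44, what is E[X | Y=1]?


P(Y=1) = 21/44
E[X|Y=1] = (0*14 + 1*7)/21 = 7/21 = 1/3

1/3


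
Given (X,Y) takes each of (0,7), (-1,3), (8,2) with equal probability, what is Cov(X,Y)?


E[X]=7/3, E[Y]=4, E[XY]=13/3
Cov(X,Y) = E[XY] - E[X]E[Y] = 13/3 - 7/3*4 = -5

-5


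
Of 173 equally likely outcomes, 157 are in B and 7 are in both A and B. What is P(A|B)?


P(A|B) = P(A∩B)/P(B) = (7/173)/(157/173) = 7/157

7/157


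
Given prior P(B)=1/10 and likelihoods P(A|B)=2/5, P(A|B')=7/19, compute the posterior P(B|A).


P(A) = P(A|B)P(B) + P(A|B')P(B') = 2/5*1/10 + 7/19*9/10 = 353/950
P(B|A) = P(A|B)P(B)/P(A) = (1/25)/(353/950) = 38/353

38/353


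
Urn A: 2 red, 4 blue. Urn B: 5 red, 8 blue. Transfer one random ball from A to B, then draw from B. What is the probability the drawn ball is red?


P(transfer red) = 2/6 = 1/3; P(transfer blue) = 2/3
If red transferred: Urn II has 6 red of 14, so P(red|red moved) = 3/7
If blue transferred: Urn II has 5 red of 14, so P(red|blue moved) = 5/14
By total probability: P(red) = 1/3*3/7 + 2/3*5/14 = 8/21

8/21


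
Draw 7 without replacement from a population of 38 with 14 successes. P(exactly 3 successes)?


P(X=3) = C(14,3)*C(24,4) / C(38,7)
= 364*10626 / 12620256
= 3867864/12620256 = 14651/47804

14651/47804


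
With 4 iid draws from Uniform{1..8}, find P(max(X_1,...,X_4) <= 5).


P(max <= 5) = P(all X_i <= 5) = (P(X_1 <= 5))^4
= (5/8)^4 = 625/4096

625/4096


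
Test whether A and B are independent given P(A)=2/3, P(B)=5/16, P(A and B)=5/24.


P(A)*P(B) = 2/3*5/16 = 5/24
P(A∩B) = 5/24, which equals P(A)P(B), so independent

Yes, A and B are independent


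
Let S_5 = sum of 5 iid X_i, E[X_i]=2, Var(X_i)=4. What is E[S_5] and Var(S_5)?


E[S_n] = n*mu = 5*2 = 10
Var(S_n) = n*sigma^2 = 5*4 = 20

E[S_5]=10, Var(S_5)=20


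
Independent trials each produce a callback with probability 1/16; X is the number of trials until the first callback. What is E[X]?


For geometric (trials until first success), E[X] = 1/p = 1/(1/16) = 16

16


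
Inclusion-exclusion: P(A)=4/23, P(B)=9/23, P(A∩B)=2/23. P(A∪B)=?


P(A∪B) = P(A) + P(B) - P(A∩B)
= 4/23 + 9/23 - 2/23 = 11/23

11/23


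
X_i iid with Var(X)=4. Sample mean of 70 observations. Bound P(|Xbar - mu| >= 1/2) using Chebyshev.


Var(Xbar) = Var(X)/n = 4/70
Chebyshev: P(|Xbar-mu| >= 1/2) <= Var(Xbar)/(1/2)^2 = (2/35)/(1/4) = 8/35

8/35


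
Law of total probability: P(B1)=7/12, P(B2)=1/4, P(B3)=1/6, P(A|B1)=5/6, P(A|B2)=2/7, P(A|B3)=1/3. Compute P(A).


P(A) = P(A|B1)P(B1) + P(A|B2)P(B2) + P(A|B3)P(B3)
= 5/6*7/12 + 2/7*1/4 + 1/3*1/6
= 35/72 + 1/14 + 1/18 = 103/168

103/168


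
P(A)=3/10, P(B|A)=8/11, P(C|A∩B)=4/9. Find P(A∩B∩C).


P(A∩B∩C) = P(A) * P(B|A) * P(C|A∩B)
= 3/10 * 8/11 * 4/9
= 12/55 * 4/9 = 16/165

16/165


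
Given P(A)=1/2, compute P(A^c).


P(A') = 1 - P(A) = 1 - 1/2 = 1/2

1/2


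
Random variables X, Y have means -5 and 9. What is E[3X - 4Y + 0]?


E[3X - 4Y + 0] = 3*E[X] - 4*E[Y] + 0
= (3)*(-5) + (-4)*(9) + (0)
= -15 - 36 + 0 = -51

-51


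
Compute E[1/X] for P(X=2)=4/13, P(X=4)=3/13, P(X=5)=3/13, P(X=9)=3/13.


E[1/X] = sum(g(x)*P(x))
= 1/2*4/13 + 1/4*3/13 + 1/5*3/13 + 1/9*3/13
= 17/60

17/60


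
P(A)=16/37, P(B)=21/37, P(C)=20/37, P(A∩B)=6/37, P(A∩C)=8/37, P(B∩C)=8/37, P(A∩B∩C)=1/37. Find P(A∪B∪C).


P(A∪B∪C) = P(A)+P(B)+P(C) - P(AB)-P(AC)-P(BC) + P(ABC)
= 16/37+21/37+20/37 - 6/37-8/37-8/37 + 1/37
= 36/37

36/37


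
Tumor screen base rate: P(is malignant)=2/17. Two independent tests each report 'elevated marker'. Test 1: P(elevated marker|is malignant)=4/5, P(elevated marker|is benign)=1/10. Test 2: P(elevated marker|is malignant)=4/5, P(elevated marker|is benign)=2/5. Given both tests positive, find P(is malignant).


After test 1: P(+) = 4/5*2/17 + 1/10*15/17 = 31/170
P(B|+) = (8/85)/(31/170) = 16/31
After test 2 (use post1 as new prior): P(+) = 4/5*16/31 + 2/5*15/31 = 94/155
P(B|+,+) = (64/155)/(94/155) = 32/47

32/47


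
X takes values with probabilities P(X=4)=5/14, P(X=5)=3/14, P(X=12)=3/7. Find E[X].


E[X] = sum(x * P(x))
= 4*5/14 + 5*3/14 + 12*3/7
= 107/14

107/14


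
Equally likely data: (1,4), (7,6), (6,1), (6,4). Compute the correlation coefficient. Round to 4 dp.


Cov(X,Y) = 0.2500, Var(X) = 5.5000, Var(Y) = 3.1875
rho = Cov/(sqrt(VarX)*sqrt(VarY)) = 0.0597

0.0597


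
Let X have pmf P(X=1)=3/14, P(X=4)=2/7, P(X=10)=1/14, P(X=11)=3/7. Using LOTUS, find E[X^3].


E[X^3] = sum(g(x)*P(x))
= 1*3/14 + 64*2/7 + 1000*1/14 + 1331*3/7
= 9245/14

9245/14


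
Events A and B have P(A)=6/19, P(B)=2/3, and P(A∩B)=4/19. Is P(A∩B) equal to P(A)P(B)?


P(A)*P(B) = 6/19*2/3 = 4/19
P(A∩B) = 4/19, which equals P(A)P(B), so independent

Yes, A and B are independent


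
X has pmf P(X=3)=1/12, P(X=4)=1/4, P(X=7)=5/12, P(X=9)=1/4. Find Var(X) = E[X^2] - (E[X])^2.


E[X] = 77/12, E[X^2] = 545/12
Var(X) = E[X^2] - (E[X])^2 = 545/12 - (77/12)^2 = 611/144

611/144


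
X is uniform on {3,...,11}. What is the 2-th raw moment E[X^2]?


E[X^2] = (1/9) * sum(x^2 for x=3..11)
= 501/9 = 167/3

167/3


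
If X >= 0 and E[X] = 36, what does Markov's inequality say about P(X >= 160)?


Markov: P(X >= a) <= E[X]/a
P(X >= 160) <= 36/160 = 9/40

9/40


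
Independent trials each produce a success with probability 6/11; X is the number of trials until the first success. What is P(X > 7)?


P(X > 7) = P(first 7 trials all fail) = (1-p)^7 = (5/11)^7 = 78125/19487171

78125/19487171


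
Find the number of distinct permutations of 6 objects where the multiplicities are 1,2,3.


6! = 720
Denominator: 1!=1 * 2!=2 * 3!=6
Coefficient = 720 / 12 = 60

60


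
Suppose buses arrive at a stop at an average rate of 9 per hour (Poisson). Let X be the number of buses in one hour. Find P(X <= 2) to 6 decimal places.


P(X<=2) = e^(-9)*9^0/0! + e^(-9)*9^1/1! + e^(-9)*9^2/2!
≈ 0.0001234098 + 0.0011106882 + 0.0049980971
= 0.0062321951
≈ 0.006232

0.006232


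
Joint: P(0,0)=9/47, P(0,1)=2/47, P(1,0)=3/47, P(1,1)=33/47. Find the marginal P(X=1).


P(X=1) = P(1,0)+P(1,1) = 3/47 + 33/47 = 36/47

36/47


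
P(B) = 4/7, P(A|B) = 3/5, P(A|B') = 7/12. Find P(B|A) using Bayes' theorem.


P(A) = P(A|B)P(B) + P(A|B')P(B') = 3/5*4/7 + 7/12*3/7 = 83/140
P(B|A) = P(A|B)P(B)/P(A) = (12/35)/(83/140) = 48/83

48/83


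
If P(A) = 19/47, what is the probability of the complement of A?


P(A') = 1 - P(A) = 1 - 19/47 = 28/47

28/47


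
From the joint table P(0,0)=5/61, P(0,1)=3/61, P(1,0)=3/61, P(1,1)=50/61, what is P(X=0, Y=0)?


Read from table: P(X=0, Y=0) = 5/61

5/61


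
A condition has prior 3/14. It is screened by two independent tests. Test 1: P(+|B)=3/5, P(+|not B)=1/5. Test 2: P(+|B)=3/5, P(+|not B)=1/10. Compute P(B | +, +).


After test 1: P(+) = 3/5*3/14 + 1/5*11/14 = 2/7
P(B|+) = (9/70)/(2/7) = 9/20
After test 2 (use post1 as new prior): P(+) = 3/5*9/20 + 1/10*11/20 = 13/40
P(B|+,+) = (27/100)/(13/40) = 54/65

54/65


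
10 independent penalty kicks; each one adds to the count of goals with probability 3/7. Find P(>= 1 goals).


P(at least one) = 1 - P(none)
P(none) = (1 - 3/7)^10 = (4/7)^10 = 1048576/282475249
P(at least one) = 1 - 1048576/282475249 = 281426673/282475249

281426673/282475249


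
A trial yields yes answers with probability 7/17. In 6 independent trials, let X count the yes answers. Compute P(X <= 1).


P(X<=1) = P(X=0) + P(X=1)
= 1000000/24137569 + 4200000/24137569
= 5200000/24137569

5200000/24137569


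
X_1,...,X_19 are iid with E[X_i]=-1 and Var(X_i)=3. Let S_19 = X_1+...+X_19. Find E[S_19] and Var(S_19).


E[S_n] = n*mu = 19*-1 = -19
Var(S_n) = n*sigma^2 = 19*3 = 57

E[S_19]=-19, Var(S_19)=57


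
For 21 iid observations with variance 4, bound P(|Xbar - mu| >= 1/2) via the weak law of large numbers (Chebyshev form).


Var(Xbar) = Var(X)/n = 4/21
Chebyshev: P(|Xbar-mu| >= 1/2) <= Var(Xbar)/(1/2)^2 = (4/21)/(1/4) = 16/21

16/21


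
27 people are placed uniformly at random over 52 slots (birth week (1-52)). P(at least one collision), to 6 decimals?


P(all different) = prod((52-i)/52 for i=0..26) = 0.000242
P(at least one match) = 1 - 0.000242 = 0.999758

0.999758


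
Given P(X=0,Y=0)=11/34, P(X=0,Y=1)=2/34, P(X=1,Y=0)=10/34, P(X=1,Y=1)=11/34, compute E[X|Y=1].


P(Y=1) = 13/34
E[X|Y=1] = (0*2 + 1*11)/13 = 11/13

11/13


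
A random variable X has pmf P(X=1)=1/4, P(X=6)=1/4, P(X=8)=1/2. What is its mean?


E[X] = sum(x * P(x))
= 1*1/4 + 6*1/4 + 8*1/2
= 23/4

23/4


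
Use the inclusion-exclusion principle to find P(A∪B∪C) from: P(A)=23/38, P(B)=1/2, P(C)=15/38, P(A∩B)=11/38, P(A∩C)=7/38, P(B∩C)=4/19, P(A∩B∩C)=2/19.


P(A∪B∪C) = P(A)+P(B)+P(C) - P(AB)-P(AC)-P(BC) + P(ABC)
= 23/38+1/2+15/38 - 11/38-7/38-4/19 + 2/19
= 35/38

35/38


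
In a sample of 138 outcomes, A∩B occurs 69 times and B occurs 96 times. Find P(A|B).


P(A|B) = P(A∩B)/P(B) = (69/138)/(96/138) = 69/96 = 23/32

23/32


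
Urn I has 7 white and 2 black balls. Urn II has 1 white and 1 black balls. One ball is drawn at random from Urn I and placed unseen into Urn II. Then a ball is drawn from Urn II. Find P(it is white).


P(transfer white) = 7/9; P(transfer black) = 2/9
If white transferred: Urn II has 2 white of 3, so P(white|white moved) = 2/3
If black transferred: Urn II has 1 white of 3, so P(white|black moved) = 1/3
By total probability: P(white) = 7/9*2/3 + 2/9*1/3 = 16/27

16/27


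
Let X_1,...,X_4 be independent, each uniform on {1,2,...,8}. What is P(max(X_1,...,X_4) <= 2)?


P(max <= 2) = P(all X_i <= 2) = (P(X_1 <= 2))^4
= (2/8)^4 = (1/4)^4 = 1/256

1/256


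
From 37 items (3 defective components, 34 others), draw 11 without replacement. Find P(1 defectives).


P(X=1) = C(3,1)*C(34,10) / C(37,11)
= 3*131128140 / 854992152
= 393384420/854992152 = 715/1554

715/1554


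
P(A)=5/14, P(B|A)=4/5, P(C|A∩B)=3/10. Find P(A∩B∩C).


P(A∩B∩C) = P(A) * P(B|A) * P(C|A∩B)
= 5/14 * 4/5 * 3/10
= 2/7 * 3/10 = 3/35

3/35


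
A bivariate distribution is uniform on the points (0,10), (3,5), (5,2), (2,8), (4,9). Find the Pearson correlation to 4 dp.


Cov(X,Y) = -3.6400, Var(X) = 2.9600, Var(Y) = 8.5600
rho = Cov/(sqrt(VarX)*sqrt(VarY)) = -0.7231

-0.7231


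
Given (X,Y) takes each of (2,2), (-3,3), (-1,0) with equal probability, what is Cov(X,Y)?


E[X]=-2/3, E[Y]=5/3, E[XY]=-5/3
Cov(X,Y) = E[XY] - E[X]E[Y] = -5/3 + 2/3*5/3 = -5/9

-5/9


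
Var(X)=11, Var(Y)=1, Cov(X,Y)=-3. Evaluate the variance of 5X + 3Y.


Var(5X + 3Y) = 5^2*Var(X) + 3^2*Var(Y) + 2*5*3*Cov(X,Y)
= 25*11 + 9*1 + 30*(-3)
= 275 + 9 - 90 = 194

194


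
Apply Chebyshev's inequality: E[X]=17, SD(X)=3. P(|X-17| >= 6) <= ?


k = 6/3 = 2
Chebyshev: P(|X-mu| >= k*sigma) <= 1/k^2 = 1/2^2 = 1/4

1/4


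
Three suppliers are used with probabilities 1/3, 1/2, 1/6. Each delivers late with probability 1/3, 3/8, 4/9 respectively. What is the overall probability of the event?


P(A) = P(A|B1)P(B1) + P(A|B2)P(B2) + P(A|B3)P(B3)
= 1/3*1/3 + 3/8*1/2 + 4/9*1/6
= 1/9 + 3/16 + 2/27 = 161/432

161/432


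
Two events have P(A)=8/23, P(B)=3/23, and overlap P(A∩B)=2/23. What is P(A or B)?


P(A∪B) = P(A) + P(B) - P(A∩B)
= 8/23 + 3/23 - 2/23 = 9/23

9/23


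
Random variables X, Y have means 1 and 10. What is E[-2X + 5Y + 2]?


E[-2X + 5Y + 2] = -2*E[X] + 5*E[Y] + 2
= (-2)*(1) + (5)*(10) + (2)
= -2 + 50 + 2 = 50

50


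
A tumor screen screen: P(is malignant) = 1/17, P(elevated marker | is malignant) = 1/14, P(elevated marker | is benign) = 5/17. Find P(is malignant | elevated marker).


P(A) = P(A|B)P(B) + P(A|B')P(B') = 1/14*1/17 + 5/17*16/17 = 1137/4046
P(B|A) = P(A|B)P(B)/P(A) = (1/238)/(1137/4046) = 17/1137

17/1137


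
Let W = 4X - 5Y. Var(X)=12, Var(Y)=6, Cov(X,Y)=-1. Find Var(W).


Var(4X - 5Y) = 4^2*Var(X) + (-5)^2*Var(Y) + 2*4*(-5)*Cov(X,Y)
= 16*12 + 25*6 - 40*(-1)
= 192 + 150 + 40 = 382

382


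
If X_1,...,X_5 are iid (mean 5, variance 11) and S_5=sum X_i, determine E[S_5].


E[S_n] = n*E[X_1] = 5*5 = 25

25


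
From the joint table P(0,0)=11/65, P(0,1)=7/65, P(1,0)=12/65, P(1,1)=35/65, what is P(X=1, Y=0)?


Read from table: P(X=1, Y=0) = 12/65

12/65


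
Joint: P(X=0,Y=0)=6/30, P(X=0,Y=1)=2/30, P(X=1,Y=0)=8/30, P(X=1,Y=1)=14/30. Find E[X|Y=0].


P(Y=0) = 14/30
E[X|Y=0] = (0*6 + 1*8)/14 = 8/14 = 4/7

4/7


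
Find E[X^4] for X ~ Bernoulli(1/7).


For Bernoulli: X in {0,1}
E[X^4] = 0^4*(1-1/7) + 1^4*1/7 = 1/7

1/7


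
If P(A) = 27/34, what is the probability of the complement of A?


P(A') = 1 - P(A) = 1 - 27/34 = 7/34

7/34


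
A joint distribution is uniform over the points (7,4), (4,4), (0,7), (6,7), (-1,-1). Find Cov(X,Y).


E[X]=16/5, E[Y]=21/5, E[XY]=87/5
Cov(X,Y) = E[XY] - E[X]E[Y] = 87/5 - 16/5*21/5 = 99/25

99/25


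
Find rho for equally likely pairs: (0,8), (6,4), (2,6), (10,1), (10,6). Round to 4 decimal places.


Cov(X,Y) = -6.8000, Var(X) = 16.6400, Var(Y) = 5.6000
rho = Cov/(sqrt(VarX)*sqrt(VarY)) = -0.7044

-0.7044


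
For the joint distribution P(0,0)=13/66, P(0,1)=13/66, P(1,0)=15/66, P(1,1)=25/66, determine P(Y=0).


P(Y=0) = P(0,0)+P(1,0) = 13/66 + 15/66 = 28/66 = 14/33

14/33


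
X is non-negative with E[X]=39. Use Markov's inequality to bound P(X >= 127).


Markov: P(X >= a) <= E[X]/a
P(X >= 127) <= 39/127

39/127


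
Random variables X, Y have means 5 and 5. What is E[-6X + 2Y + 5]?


E[-6X + 2Y + 5] = -6*E[X] + 2*E[Y] + 5
= (-6)*(5) + (2)*(5) + (5)
= -30 + 10 + 5 = -15

-15


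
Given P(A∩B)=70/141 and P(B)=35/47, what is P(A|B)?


P(A|B) = P(A∩B)/P(B) = (70/141)/(105/141) = 70/105 = 2/3

2/3


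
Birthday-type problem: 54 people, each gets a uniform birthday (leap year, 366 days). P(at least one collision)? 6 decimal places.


P(all different) = prod((366-i)/366 for i=0..53) = 0.016316
P(at least one match) = 1 - 0.016316 = 0.983684

0.983684


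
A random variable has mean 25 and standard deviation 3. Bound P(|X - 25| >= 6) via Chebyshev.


k = 6/3 = 2
Chebyshev: P(|X-mu| >= k*sigma) <= 1/k^2 = 1/2^2 = 1/4

1/4


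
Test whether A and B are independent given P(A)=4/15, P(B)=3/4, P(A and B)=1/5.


P(A)*P(B) = 4/15*3/4 = 1/5
P(A∩B) = 1/5, which equals P(A)P(B), so independent

Yes, A and B are independent


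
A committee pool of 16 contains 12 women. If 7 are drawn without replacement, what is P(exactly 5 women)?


P(X=5) = C(12,5)*C(4,2) / C(16,7)
= 792*6 / 11440
= 4752/11440 = 27/65

27/65


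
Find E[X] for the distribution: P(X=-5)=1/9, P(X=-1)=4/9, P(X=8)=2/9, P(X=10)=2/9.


E[X] = sum(x * P(x))
= -5*1/9 - 1*4/9 + 8*2/9 + 10*2/9
= 3

3


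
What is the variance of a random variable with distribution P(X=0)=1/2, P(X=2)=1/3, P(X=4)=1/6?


E[X] = 4/3, E[X^2] = 4
Var(X) = E[X^2] - (E[X])^2 = 4 - (4/3)^2 = 20/9

20/9


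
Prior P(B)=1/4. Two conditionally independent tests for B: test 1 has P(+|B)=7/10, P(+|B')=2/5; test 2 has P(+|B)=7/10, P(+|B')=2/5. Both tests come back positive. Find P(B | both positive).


After test 1: P(+) = 7/10*1/4 + 2/5*3/4 = 19/40
P(B|+) = (7/40)/(19/40) = 7/19
After test 2 (use post1 as new prior): P(+) = 7/10*7/19 + 2/5*12/19 = 97/190
P(B|+,+) = (49/190)/(97/190) = 49/97

49/97


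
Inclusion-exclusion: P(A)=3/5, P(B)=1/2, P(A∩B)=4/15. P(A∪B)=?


P(A∪B) = P(A) + P(B) - P(A∩B)
= 3/5 + 1/2 - 4/15 = 5/6

5/6


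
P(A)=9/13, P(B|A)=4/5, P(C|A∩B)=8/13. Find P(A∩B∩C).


P(A∩B∩C) = P(A) * P(B|A) * P(C|A∩B)
= 9/13 * 4/5 * 8/13
= 36/65 * 8/13 = 288/845

288/845


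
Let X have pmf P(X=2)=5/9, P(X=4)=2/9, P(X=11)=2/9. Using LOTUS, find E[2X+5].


E[2X+5] = sum(g(x)*P(x))
= 9*5/9 + 13*2/9 + 27*2/9
= 125/9

125/9


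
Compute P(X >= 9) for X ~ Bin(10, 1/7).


P(X>=9) = P(X=9) + P(X=10)
= 60/282475249 + 1/282475249
= 61/282475249

61/282475249


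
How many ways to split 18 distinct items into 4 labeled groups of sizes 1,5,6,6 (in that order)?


18! = 6402373705728000
Denominator: 1!=1 * 5!=120 * 6!=720 * 6!=720
Coefficient = 6402373705728000 / 62208000 = 102918816

102918816


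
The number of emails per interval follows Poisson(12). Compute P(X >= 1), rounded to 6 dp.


P(X>=1) = 1 - P(X<=0) = 1 - (e^(-12)*12^0/0!)
≈ 1 - 0.0000061442 = 0.9999938558
≈ 0.999994

0.999994


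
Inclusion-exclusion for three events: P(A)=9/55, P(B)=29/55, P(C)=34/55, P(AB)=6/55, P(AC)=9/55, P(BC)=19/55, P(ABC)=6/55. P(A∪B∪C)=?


P(A∪B∪C) = P(A)+P(B)+P(C) - P(AB)-P(AC)-P(BC) + P(ABC)
= 9/55+29/55+34/55 - 6/55-9/55-19/55 + 6/55
= 4/5

4/5


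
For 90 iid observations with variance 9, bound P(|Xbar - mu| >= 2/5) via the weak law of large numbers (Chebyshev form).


Var(Xbar) = Var(X)/n = 9/90
Chebyshev: P(|Xbar-mu| >= 2/5) <= Var(Xbar)/(2/5)^2 = (1/10)/(4/25) = 5/8

5/8


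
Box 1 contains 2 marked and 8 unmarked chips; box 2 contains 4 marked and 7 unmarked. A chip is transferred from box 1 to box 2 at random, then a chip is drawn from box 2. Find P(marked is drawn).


P(transfer marked) = 2/10 = 1/5; P(transfer unmarked) = 4/5
If marked transferred: Urn II has 5 marked of 12, so P(marked|marked moved) = 5/12
If unmarked transferred: Urn II has 4 marked of 12, so P(marked|unmarked moved) = 1/3
By total probability: P(marked) = 1/5*5/12 + 4/5*1/3 = 7/20

7/20


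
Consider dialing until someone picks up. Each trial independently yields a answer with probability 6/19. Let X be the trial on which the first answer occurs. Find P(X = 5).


P(X=5) = (1-p)^4 * p = (13/19)^4 * 6/19
= 28561/130321 * 6/19 = 171366/2476099

171366/2476099


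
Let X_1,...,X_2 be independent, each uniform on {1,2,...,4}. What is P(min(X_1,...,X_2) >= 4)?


P(min >= 4) = P(all X_i >= 4) = (P(X_1 >= 4))^2
= (1/4)^2 = 1/16

1/16


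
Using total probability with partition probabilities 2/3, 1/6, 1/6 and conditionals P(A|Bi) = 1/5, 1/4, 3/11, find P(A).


P(A) = P(A|B1)P(B1) + P(A|B2)P(B2) + P(A|B3)P(B3)
= 1/5*2/3 + 1/4*1/6 + 3/11*1/6
= 2/15 + 1/24 + 1/22 = 97/440

97/440


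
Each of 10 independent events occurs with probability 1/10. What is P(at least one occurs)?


P(at least one) = 1 - P(none)
P(none) = (1 - 1/10)^10 = (9/10)^10 = 3486784401/10000000000
P(at least one) = 1 - 3486784401/10000000000 = 6513215599/10000000000

6513215599/10000000000


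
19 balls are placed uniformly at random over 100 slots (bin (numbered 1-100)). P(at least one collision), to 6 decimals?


P(all different) = prod((100-i)/100 for i=0..18) = 0.160987
P(at least one match) = 1 - 0.160987 = 0.839013

0.839013


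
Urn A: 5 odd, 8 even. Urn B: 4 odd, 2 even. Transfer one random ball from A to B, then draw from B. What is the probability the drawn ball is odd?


P(transfer odd) = 5/13; P(transfer even) = 8/13
If odd transferred: Urn II has 5 odd of 7, so P(odd|odd moved) = 5/7
If even transferred: Urn II has 4 odd of 7, so P(odd|even moved) = 4/7
By total probability: P(odd) = 5/13*5/7 + 8/13*4/7 = 57/91

57/91


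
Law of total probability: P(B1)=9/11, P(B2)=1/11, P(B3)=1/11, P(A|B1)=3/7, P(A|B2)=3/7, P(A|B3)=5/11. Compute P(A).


P(A) = P(A|B1)P(B1) + P(A|B2)P(B2) + P(A|B3)P(B3)
= 3/7*9/11 + 3/7*1/11 + 5/11*1/11
= 27/77 + 3/77 + 5/121 = 365/847

365/847


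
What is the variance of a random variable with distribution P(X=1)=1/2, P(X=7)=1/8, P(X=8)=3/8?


E[X] = 35/8, E[X^2] = 245/8
Var(X) = E[X^2] - (E[X])^2 = 245/8 - (35/8)^2 = 735/64

735/64


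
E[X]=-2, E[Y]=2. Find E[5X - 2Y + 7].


E[5X - 2Y + 7] = 5*E[X] - 2*E[Y] + 7
= (5)*(-2) + (-2)*(2) + (7)
= -10 - 4 + 7 = -7

-7


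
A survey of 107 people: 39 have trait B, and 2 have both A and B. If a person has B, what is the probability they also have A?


P(A|B) = P(A∩B)/P(B) = (2/107)/(39/107) = 2/39

2/39


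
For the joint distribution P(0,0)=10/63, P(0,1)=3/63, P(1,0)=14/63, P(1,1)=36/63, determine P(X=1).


P(X=1) = P(1,0)+P(1,1) = 14/63 + 36/63 = 50/63

50/63


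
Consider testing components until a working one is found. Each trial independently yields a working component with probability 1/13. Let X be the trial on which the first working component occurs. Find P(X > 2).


P(X > 2) = P(first 2 trials all fail) = (1-p)^2 = (12/13)^2 = 144/169

144/169


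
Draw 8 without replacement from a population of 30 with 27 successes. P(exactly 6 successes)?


P(X=6) = C(27,6)*C(3,2) / C(30,8)
= 296010*3 / 5852925
= 888030/5852925 = 22/145

22/145


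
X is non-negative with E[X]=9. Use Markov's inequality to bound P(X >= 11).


Markov: P(X >= a) <= E[X]/a
P(X >= 11) <= 9/11

9/11


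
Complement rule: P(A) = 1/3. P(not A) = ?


P(A') = 1 - P(A) = 1 - 1/3 = 2/3

2/3


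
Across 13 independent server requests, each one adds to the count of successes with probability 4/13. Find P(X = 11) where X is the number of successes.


P(X=11) = C(13,11) * p^11 * (1-p)^2
= 78 * 4194304/1792160394037 * 81/169
= 2038431744/23298085122481

2038431744/23298085122481


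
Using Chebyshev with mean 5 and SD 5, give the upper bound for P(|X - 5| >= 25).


k = 25/5 = 5
Chebyshev: P(|X-mu| >= k*sigma) <= 1/k^2 = 1/5^2 = 1/25

1/25


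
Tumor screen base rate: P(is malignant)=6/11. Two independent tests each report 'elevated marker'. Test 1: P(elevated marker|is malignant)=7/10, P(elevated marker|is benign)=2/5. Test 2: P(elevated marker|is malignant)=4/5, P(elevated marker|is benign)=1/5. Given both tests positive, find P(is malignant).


After test 1: P(+) = 7/10*6/11 + 2/5*5/11 = 31/55
P(B|+) = (21/55)/(31/55) = 21/31
After test 2 (use post1 as new prior): P(+) = 4/5*21/31 + 1/5*10/31 = 94/155
P(B|+,+) = (84/155)/(94/155) = 42/47

42/47


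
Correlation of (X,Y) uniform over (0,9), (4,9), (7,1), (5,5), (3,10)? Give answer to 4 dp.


Cov(X,Y) = -6.2400, Var(X) = 5.3600, Var(Y) = 11.3600
rho = Cov/(sqrt(VarX)*sqrt(VarY)) = -0.7997

-0.7997


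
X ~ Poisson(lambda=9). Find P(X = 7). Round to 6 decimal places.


P(X=7) = e^(-9) * 9^7 / 7!
≈ 0.0001234098041 * 4782969 / 5040
≈ 0.117116

0.117116


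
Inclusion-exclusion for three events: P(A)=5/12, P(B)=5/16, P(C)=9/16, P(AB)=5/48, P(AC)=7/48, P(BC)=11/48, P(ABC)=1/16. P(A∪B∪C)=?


P(A∪B∪C) = P(A)+P(B)+P(C) - P(AB)-P(AC)-P(BC) + P(ABC)
= 5/12+5/16+9/16 - 5/48-7/48-11/48 + 1/16
= 7/8

7/8


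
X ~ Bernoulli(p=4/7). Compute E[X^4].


For Bernoulli: X in {0,1}
E[X^4] = 0^4*(1-4/7) + 1^4*4/7 = 4/7

4/7


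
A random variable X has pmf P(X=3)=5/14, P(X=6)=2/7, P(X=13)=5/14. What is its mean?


E[X] = sum(x * P(x))
= 3*5/14 + 6*2/7 + 13*5/14
= 52/7

52/7


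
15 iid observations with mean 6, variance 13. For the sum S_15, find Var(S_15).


By independence, Var(S_n) = n*Var(X_1) = 15*13 = 195

195


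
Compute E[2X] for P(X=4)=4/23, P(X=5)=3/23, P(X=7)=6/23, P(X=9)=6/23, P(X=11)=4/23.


E[2X] = sum(g(x)*P(x))
= 8*4/23 + 10*3/23 + 14*6/23 + 18*6/23 + 22*4/23
= 342/23

342/23


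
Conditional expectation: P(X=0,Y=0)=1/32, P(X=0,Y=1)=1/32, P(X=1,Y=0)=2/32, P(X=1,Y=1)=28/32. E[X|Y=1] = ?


P(Y=1) = 29/32
E[X|Y=1] = (0*1 + 1*28)/29 = 28/29

28/29


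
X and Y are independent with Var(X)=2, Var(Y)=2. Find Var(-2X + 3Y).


Independence => Cov(X,Y)=0
Var(-2X + 3Y) = (-2)^2*Var(X) + 3^2*Var(Y)
= 4*2 + 9*2 = 26

26


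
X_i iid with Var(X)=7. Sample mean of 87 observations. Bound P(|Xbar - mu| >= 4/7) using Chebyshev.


Var(Xbar) = Var(X)/n = 7/87
Chebyshev: P(|Xbar-mu| >= 4/7) <= Var(Xbar)/(4/7)^2 = (7/87)/(16/49) = 343/1392

343/1392


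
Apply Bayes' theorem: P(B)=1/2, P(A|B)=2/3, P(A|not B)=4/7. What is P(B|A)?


P(A) = P(A|B)P(B) + P(A|B')P(B') = 2/3*1/2 + 4/7*1/2 = 13/21
P(B|A) = P(A|B)P(B)/P(A) = (1/3)/(13/21) = 7/13

7/13


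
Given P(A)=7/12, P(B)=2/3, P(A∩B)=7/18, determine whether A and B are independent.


P(A)*P(B) = 7/12*2/3 = 7/18
P(A∩B) = 7/18, which equals P(A)P(B), so independent

Yes, A and B are independent


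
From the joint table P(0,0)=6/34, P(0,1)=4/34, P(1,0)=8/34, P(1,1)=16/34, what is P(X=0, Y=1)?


Read from table: P(X=0, Y=1) = 4/34 = 2/17

2/17


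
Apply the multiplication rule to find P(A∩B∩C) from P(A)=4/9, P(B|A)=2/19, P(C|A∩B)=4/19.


P(A∩B∩C) = P(A) * P(B|A) * P(C|A∩B)
= 4/9 * 2/19 * 4/19
= 8/171 * 4/19 = 32/3249

32/3249


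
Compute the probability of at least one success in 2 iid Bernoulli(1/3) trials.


P(at least one) = 1 - P(none)
P(none) = (1 - 1/3)^2 = (2/3)^2 = 4/9
P(at least one) = 1 - 4/9 = 5/9

5/9


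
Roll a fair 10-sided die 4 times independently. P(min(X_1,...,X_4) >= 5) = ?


P(min >= 5) = P(all X_i >= 5) = (P(X_1 >= 5))^4
= (6/10)^4 = (3/5)^4 = 81/625

81/625


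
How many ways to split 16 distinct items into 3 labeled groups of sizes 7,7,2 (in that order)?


16! = 20922789888000
Denominator: 7!=5040 * 7!=5040 * 2!=2
Coefficient = 20922789888000 / 50803200 = 411840

411840


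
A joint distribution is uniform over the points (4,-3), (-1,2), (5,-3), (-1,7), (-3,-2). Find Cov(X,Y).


E[X]=4/5, E[Y]=1/5, E[XY]=-6
Cov(X,Y) = E[XY] - E[X]E[Y] = -6 - 4/5*1/5 = -154/25

-154/25


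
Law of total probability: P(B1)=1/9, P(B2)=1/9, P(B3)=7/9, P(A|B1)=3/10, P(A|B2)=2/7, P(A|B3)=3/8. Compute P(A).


P(A) = P(A|B1)P(B1) + P(A|B2)P(B2) + P(A|B3)P(B3)
= 3/10*1/9 + 2/7*1/9 + 3/8*7/9
= 1/30 + 2/63 + 7/24 = 899/2520

899/2520


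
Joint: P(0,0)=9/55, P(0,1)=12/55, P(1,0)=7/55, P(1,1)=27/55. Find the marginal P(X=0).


P(X=0) = P(0,0)+P(0,1) = 9/55 + 12/55 = 21/55

21/55


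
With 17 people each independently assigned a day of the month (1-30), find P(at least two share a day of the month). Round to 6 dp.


P(all different) = prod((30-i)/30 for i=0..16) = 0.003299
P(at least one match) = 1 - 0.003299 = 0.996701

0.996701


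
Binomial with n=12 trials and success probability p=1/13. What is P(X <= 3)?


P(X<=3) = P(X=0) + P(X=1) + P(X=2) + P(X=3)
= 8916100448256/23298085122481 + 8916100448256/23298085122481 + 4086546038784/23298085122481 + 1135151677440/23298085122481
= 23053898612736/23298085122481

23053898612736/23298085122481


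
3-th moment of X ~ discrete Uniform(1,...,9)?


E[X^3] = (1/9) * sum(x^3 for x=1..9)
= 2025/9 = 225

225


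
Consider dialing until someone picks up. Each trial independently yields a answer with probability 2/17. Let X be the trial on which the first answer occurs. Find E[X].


For geometric (trials until first success), E[X] = 1/p = 1/(2/17) = 17/2

17/2


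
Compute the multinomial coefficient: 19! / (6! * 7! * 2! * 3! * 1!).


19! = 121645100408832000
Denominator: 6!=720 * 7!=5040 * 2!=2 * 3!=6 * 1!=1
Coefficient = 121645100408832000 / 43545600 = 2793510720

2793510720


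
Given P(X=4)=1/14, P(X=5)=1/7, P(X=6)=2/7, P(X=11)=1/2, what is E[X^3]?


E[X^3] = sum(g(x)*P(x))
= 64*1/14 + 125*1/7 + 216*2/7 + 1331*1/2
= 10495/14

10495/14


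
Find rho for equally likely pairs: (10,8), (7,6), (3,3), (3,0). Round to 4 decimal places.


Cov(X,Y) = 8.3125, Var(X) = 8.6875, Var(Y) = 9.1875
rho = Cov/(sqrt(VarX)*sqrt(VarY)) = 0.9304

0.9304


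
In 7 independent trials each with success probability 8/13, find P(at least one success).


P(at least one) = 1 - P(none)
P(none) = (1 - 8/13)^7 = (5/13)^7 = 78125/62748517
P(at least one) = 1 - 78125/62748517 = 62670392/62748517

62670392/62748517


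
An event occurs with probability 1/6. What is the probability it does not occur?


P(A') = 1 - P(A) = 1 - 1/6 = 5/6

5/6


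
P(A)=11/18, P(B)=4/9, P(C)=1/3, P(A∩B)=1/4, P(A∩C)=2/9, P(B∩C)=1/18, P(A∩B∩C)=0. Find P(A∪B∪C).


P(A∪B∪C) = P(A)+P(B)+P(C) - P(AB)-P(AC)-P(BC) + P(ABC)
= 11/18+4/9+1/3 - 1/4-2/9-1/18 + 0
= 31/36

31/36


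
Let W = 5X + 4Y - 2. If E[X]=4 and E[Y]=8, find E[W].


E[5X + 4Y - 2] = 5*E[X] + 4*E[Y] - 2
= (5)*(4) + (4)*(8) + (-2)
= 20 + 32 - 2 = 50

50


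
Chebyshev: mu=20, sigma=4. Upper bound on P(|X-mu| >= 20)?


k = 20/4 = 5
Chebyshev: P(|X-mu| >= k*sigma) <= 1/k^2 = 1/5^2 = 1/25

1/25


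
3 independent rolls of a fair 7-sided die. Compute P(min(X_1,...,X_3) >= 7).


P(min >= 7) = P(all X_i >= 7) = (P(X_1 >= 7))^3
= (1/7)^3 = 1/343

1/343


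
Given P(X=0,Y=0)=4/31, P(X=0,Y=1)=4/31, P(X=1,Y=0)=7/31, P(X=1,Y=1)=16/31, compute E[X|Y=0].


P(Y=0) = 11/31
E[X|Y=0] = (0*4 + 1*7)/11 = 7/11

7/11


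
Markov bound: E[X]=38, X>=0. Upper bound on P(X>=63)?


Markov: P(X >= a) <= E[X]/a
P(X >= 63) <= 38/63

38/63


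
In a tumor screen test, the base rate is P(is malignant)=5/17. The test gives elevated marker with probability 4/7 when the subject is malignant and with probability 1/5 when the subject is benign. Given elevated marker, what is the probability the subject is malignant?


P(A) = P(A|B)P(B) + P(A|B')P(B') = 4/7*5/17 + 1/5*12/17 = 184/595
P(B|A) = P(A|B)P(B)/P(A) = (20/119)/(184/595) = 25/46

25/46


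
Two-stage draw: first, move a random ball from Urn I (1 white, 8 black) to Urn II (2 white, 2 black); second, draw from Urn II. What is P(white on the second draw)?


P(transfer white) = 1/9; P(transfer black) = 8/9
If white transferred: Urn II has 3 white of 5, so P(white|white moved) = 3/5
If black transferred: Urn II has 2 white of 5, so P(white|black moved) = 2/5
By total probability: P(white) = 1/9*3/5 + 8/9*2/5 = 19/45

19/45


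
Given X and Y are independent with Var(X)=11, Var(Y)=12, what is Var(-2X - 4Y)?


Independence => Cov(X,Y)=0
Var(-2X - 4Y) = (-2)^2*Var(X) + (-4)^2*Var(Y)
= 4*11 + 16*12 = 236

236


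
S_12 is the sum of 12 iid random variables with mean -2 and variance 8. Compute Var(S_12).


By independence, Var(S_n) = n*Var(X_1) = 12*8 = 96

96


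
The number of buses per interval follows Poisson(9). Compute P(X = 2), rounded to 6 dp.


P(X=2) = e^(-9) * 9^2 / 2!
≈ 0.0001234098041 * 81 / 2
≈ 0.004998

0.004998


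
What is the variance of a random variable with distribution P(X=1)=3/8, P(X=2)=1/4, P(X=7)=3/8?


E[X] = 7/2, E[X^2] = 79/4
Var(X) = E[X^2] - (E[X])^2 = 79/4 - (7/2)^2 = 15/2

15/2


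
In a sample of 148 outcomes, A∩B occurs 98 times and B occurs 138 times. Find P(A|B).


P(A|B) = P(A∩B)/P(B) = (98/148)/(138/148) = 98/138 = 49/69

49/69


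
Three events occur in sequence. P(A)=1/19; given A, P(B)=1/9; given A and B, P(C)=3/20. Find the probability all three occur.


P(A∩B∩C) = P(A) * P(B|A) * P(C|A∩B)
= 1/19 * 1/9 * 3/20
= 1/171 * 3/20 = 1/1140

1/1140


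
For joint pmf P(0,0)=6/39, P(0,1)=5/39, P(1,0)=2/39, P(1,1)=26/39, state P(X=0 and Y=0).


Read from table: P(X=0, Y=0) = 6/39 = 2/13

2/13


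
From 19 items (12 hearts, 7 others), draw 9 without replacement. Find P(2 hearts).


P(X=2) = C(12,2)*C(7,7) / C(19,9)
= 66*1 / 92378
= 66/92378 = 3/4199

3/4199


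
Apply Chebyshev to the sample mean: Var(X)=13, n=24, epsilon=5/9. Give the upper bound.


Var(Xbar) = Var(X)/n = 13/24
Chebyshev: P(|Xbar-mu| >= 5/9) <= Var(Xbar)/(5/9)^2 = (13/24)/(25/81) = 351/200
Bound exceeds 1, so trivial bound: 1

1


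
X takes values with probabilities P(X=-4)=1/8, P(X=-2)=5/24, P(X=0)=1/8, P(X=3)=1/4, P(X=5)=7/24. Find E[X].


E[X] = sum(x * P(x))
= -4*1/8 - 2*5/24 + 0*1/8 + 3*1/4 + 5*7/24
= 31/24

31/24


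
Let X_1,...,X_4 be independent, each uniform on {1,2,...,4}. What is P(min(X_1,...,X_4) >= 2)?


P(min >= 2) = P(all X_i >= 2) = (P(X_1 >= 2))^4
= (3/4)^4 = 81/256

81/256


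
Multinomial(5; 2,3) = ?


5! = 120
Denominator: 2!=2 * 3!=6
Coefficient = 120 / 12 = 10

10


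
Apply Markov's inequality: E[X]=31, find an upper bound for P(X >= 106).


Markov: P(X >= a) <= E[X]/a
P(X >= 106) <= 31/106

31/106


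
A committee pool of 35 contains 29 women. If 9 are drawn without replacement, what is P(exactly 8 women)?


P(X=8) = C(29,8)*C(6,1) / C(35,9)
= 4292145*6 / 70607460
= 25752870/70607460 = 2691/7378

2691/7378


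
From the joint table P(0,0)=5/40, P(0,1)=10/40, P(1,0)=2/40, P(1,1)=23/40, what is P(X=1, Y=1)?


Read from table: P(X=1, Y=1) = 23/40

23/40


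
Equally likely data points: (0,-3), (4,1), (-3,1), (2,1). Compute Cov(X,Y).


E[X]=3/4, E[Y]=0, E[XY]=3/4
Cov(X,Y) = E[XY] - E[X]E[Y] = 3/4 - 3/4*0 = 3/4

3/4


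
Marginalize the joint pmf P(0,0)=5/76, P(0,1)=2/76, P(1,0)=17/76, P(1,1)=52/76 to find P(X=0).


P(X=0) = P(0,0)+P(0,1) = 5/76 + 2/76 = 7/76

7/76


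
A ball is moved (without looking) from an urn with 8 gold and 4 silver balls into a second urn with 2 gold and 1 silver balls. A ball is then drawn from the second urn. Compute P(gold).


P(transfer gold) = 8/12 = 2/3; P(transfer silver) = 1/3
If gold transferred: Urn II has 3 gold of 4, so P(gold|gold moved) = 3/4
If silver transferred: Urn II has 2 gold of 4, so P(gold|silver moved) = 1/2
By total probability: P(gold) = 2/3*3/4 + 1/3*1/2 = 2/3

2/3


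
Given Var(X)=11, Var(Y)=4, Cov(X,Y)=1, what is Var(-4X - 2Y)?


Var(-4X - 2Y) = (-4)^2*Var(X) + (-2)^2*Var(Y) + 2*(-4)*(-2)*Cov(X,Y)
= 16*11 + 4*4 + 16*1
= 176 + 16 + 16 = 208

208


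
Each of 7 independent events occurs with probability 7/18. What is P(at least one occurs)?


P(at least one) = 1 - P(none)
P(none) = (1 - 7/18)^7 = (11/18)^7 = 19487171/612220032
P(at least one) = 1 - 19487171/612220032 = 592732861/612220032

592732861/612220032


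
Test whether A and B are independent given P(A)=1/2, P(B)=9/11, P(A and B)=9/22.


P(A)*P(B) = 1/2*9/11 = 9/22
P(A∩B) = 9/22, which equals P(A)P(B), so independent

Yes, A and B are independent


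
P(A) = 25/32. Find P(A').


P(A') = 1 - P(A) = 1 - 25/32 = 7/32

7/32


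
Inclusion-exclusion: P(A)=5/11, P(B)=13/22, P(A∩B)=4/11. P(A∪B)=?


P(A∪B) = P(A) + P(B) - P(A∩B)
= 5/11 + 13/22 - 4/11 = 15/22

15/22


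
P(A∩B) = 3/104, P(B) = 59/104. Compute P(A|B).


P(A|B) = P(A∩B)/P(B) = (3/104)/(59/104) = 3/59

3/59


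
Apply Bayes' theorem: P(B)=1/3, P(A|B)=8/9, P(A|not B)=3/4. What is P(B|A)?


P(A) = P(A|B)P(B) + P(A|B')P(B') = 8/9*1/3 + 3/4*2/3 = 43/54
P(B|A) = P(A|B)P(B)/P(A) = (8/27)/(43/54) = 16/43

16/43


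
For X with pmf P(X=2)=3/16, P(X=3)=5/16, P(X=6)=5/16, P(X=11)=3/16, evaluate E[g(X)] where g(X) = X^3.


E[X^3] = sum(g(x)*P(x))
= 8*3/16 + 27*5/16 + 216*5/16 + 1331*3/16
= 327

327


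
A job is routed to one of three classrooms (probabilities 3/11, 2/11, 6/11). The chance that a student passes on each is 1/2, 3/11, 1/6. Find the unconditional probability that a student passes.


P(A) = P(A|B1)P(B1) + P(A|B2)P(B2) + P(A|B3)P(B3)
= 1/2*3/11 + 3/11*2/11 + 1/6*6/11
= 3/22 + 6/121 + 1/11 = 67/242

67/242


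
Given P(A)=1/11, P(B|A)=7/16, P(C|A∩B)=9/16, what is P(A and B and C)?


P(A∩B∩C) = P(A) * P(B|A) * P(C|A∩B)
= 1/11 * 7/16 * 9/16
= 7/176 * 9/16 = 63/2816

63/2816


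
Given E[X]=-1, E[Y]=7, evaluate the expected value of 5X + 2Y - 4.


E[5X + 2Y - 4] = 5*E[X] + 2*E[Y] - 4
= (5)*(-1) + (2)*(7) + (-4)
= -5 + 14 - 4 = 5

5


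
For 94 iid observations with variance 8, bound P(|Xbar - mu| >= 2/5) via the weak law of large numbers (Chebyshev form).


Var(Xbar) = Var(X)/n = 8/94
Chebyshev: P(|Xbar-mu| >= 2/5) <= Var(Xbar)/(2/5)^2 = (4/47)/(4/25) = 25/47

25/47


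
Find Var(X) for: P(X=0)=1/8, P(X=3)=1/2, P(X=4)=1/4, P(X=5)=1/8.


E[X] = 25/8, E[X^2] = 93/8
Var(X) = E[X^2] - (E[X])^2 = 93/8 - (25/8)^2 = 119/64

119/64


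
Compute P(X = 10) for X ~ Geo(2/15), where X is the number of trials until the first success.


P(X=10) = (1-p)^9 * p = (13/15)^9 * 2/15
= 10604499373/38443359375 * 2/15 = 21208998746/576650390625

21208998746/576650390625


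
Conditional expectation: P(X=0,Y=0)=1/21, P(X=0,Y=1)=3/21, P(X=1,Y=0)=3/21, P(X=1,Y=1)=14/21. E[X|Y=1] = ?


P(Y=1) = 17/21
E[X|Y=1] = (0*3 + 1*14)/17 = 14/17

14/17


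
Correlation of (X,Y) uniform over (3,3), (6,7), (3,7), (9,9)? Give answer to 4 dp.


Cov(X,Y) = 4.1250, Var(X) = 6.1875, Var(Y) = 4.7500
rho = Cov/(sqrt(VarX)*sqrt(VarY)) = 0.7609

0.7609


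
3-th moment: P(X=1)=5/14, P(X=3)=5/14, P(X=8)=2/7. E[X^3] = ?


E[X^3] = sum(x^3 * P(x))
= 1*5/14 + 27*5/14 + 512*2/7
= 1094/7

1094/7


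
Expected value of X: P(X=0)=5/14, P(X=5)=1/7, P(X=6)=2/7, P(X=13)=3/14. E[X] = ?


E[X] = sum(x * P(x))
= 0*5/14 + 5*1/7 + 6*2/7 + 13*3/14
= 73/14

73/14


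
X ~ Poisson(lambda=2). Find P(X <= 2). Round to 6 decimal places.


P(X<=2) = e^(-2)*2^0/0! + e^(-2)*2^1/1! + e^(-2)*2^2/2!
≈ 0.1353352832 + 0.2706705665 + 0.2706705665
= 0.6766764162
≈ 0.676676

0.676676


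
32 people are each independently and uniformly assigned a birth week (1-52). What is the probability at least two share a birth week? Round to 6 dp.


P(all different) = prod((52-i)/52 for i=0..31) = 0.000004
P(at least one match) = 1 - 0.000004 = 0.999996

0.999996


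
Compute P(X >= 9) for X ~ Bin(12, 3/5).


P(X>=9) = P(X=9) + P(X=10) + P(X=11) + P(X=12)
= 6928416/48828125 + 15588936/244140625 + 4251528/244140625 + 531441/244140625
= 11002797/48828125

11002797/48828125


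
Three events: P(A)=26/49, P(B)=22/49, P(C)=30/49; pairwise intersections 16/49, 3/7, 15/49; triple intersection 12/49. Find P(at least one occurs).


P(A∪B∪C) = P(A)+P(B)+P(C) - P(AB)-P(AC)-P(BC) + P(ABC)
= 26/49+22/49+30/49 - 16/49-3/7-15/49 + 12/49
= 38/49

38/49


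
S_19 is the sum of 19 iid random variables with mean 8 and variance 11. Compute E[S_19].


E[S_n] = n*E[X_1] = 19*8 = 152

152


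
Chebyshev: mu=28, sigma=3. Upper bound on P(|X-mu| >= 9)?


k = 9/3 = 3
Chebyshev: P(|X-mu| >= k*sigma) <= 1/k^2 = 1/3^2 = 1/9

1/9
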